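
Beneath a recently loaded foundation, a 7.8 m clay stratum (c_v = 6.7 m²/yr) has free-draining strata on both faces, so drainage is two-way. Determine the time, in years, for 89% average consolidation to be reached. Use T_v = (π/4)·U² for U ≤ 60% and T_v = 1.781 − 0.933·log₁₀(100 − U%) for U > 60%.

t ≈ 1.84 years

Drainage path length: H_d = H/2 = 3.9 m (double drainage).
U > 60%: T_v = 1.781 − 0.933·log₁₀(100 − 89) = 0.80938.
t = T_v·H_d²/c_v = 0.80938×3.9²/6.7 = 1.837 years.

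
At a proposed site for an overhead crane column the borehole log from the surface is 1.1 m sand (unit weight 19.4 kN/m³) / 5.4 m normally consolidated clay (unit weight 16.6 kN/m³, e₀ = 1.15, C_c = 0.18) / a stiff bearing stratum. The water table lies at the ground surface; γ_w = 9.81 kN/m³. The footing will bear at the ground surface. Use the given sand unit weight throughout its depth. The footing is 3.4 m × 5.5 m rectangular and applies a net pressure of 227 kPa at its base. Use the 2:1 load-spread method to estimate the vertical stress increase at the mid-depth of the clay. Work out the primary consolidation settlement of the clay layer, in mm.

S_c ≈ 228 mm

Mid-depth of clay below the ground surface: z = 1.1 + 5.4/2 = 3.8 m.
Total vertical stress at mid-clay: σ_v = 19.4×1.1 + 16.6×2.7 = 66.16 kPa.
Pore pressure: u = 9.81×(3.8 − 0) = 37.278 kPa.
Initial effective stress: σ'_0 = σ_v − u = 66.16 − 37.278 = 28.882 kPa.
Stress increase at mid-clay by the 2:1 spreading method:
Δσ = qBL/((B+z)(L+z)) = 227×3.4×5.5/((3.4+3.8)(5.5+3.8)) = 63.395 kPa
Final effective stress: σ'_f = σ'_0 + Δσ = 28.882 + 63.395 = 92.277 kPa.
Normally consolidated clay, so the full stress increment lies on the virgin compression line:
S_c = C_c·H/(1+e₀)·log₁₀(σ'_f/σ'_0) = 0.18×5.4/(1+1.15)×log₁₀(92.277/28.882)
    = 0.45209 × 0.50447 = 0.2281 m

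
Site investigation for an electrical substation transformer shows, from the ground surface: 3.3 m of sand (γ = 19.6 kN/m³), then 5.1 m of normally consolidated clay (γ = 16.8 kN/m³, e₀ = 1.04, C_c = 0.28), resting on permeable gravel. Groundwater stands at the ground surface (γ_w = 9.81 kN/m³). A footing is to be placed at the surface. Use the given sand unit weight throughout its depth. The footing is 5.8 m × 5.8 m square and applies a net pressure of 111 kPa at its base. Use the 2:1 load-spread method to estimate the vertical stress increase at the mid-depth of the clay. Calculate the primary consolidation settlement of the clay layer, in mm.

S_c ≈ 133 mm

Mid-depth of clay below the ground surface: z = 3.3 + 5.1/2 = 5.85 m.
Total vertical stress at mid-clay: σ_v = 19.6×3.3 + 16.8×2.55 = 107.52 kPa.
Pore pressure: u = 9.81×(5.85 − 0) = 57.389 kPa.
Initial effective stress: σ'_0 = σ_v − u = 107.52 − 57.389 = 50.131 kPa.
Stress increase at mid-clay by the 2:1 spreading method:
Δσ = qBL/((B+z)(L+z)) = 111×5.8×5.8/((5.8+5.85)(5.8+5.85)) = 27.512 kPa
Final effective stress: σ'_f = σ'_0 + Δσ = 50.131 + 27.512 = 77.643 kPa.
Normally consolidated clay, so the full stress increment lies on the virgin compression line:
S_c = C_c·H/(1+e₀)·log₁₀(σ'_f/σ'_0) = 0.28×5.1/(1+1.04)×log₁₀(77.643/50.131)
    = 0.7 × 0.19 = 0.133 m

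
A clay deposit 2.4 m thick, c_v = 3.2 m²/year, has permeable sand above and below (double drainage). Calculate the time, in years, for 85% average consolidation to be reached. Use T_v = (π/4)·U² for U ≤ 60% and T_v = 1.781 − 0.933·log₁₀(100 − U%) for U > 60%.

t ≈ 0.308 years

Drainage path length: H_d = H/2 = 1.2 m (double drainage).
U > 60%: T_v = 1.781 − 0.933·log₁₀(100 − 85) = 0.68371.
t = T_v·H_d²/c_v = 0.68371×1.2²/3.2 = 0.3077 years.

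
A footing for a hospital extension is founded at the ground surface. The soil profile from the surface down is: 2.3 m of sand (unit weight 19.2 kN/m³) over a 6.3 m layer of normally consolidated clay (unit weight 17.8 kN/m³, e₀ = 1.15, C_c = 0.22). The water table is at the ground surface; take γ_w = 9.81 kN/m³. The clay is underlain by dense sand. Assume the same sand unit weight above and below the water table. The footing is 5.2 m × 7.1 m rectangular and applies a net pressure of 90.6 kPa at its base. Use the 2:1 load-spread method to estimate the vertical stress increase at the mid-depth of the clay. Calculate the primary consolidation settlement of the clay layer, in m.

Mid-depth of clay below the ground surface: z = 2.3 + 6.3/2 = 5.45 m.
Total vertical stress at mid-clay: σ_v = 19.2×2.3 + 17.8×3.15 = 100.23 kPa.
Pore pressure: u = 9.81×(5.45 − 0) = 53.465 kPa.
Initial effective stress: σ'_0 = σ_v − u = 100.23 − 53.465 = 46.765 kPa.
Stress increase at mid-clay by the 2:1 spreading method:
Δσ = qBL/((B+z)(L+z)) = 90.6×5.2×7.1/((5.2+5.45)(7.1+5.45)) = 25.026 kPa
Final effective stress: σ'_f = σ'_0 + Δσ = 46.765 + 25.026 = 71.791 kPa.
Normally consolidated clay, so the full stress increment lies on the virgin compression line:
S_c = C_c·H/(1+e₀)·log₁₀(σ'_f/σ'_0) = 0.22×6.3/(1+1.15)×log₁₀(71.791/46.765)
    = 0.64465 × 0.18615 = 0.12 m

S_c ≈ 0.12 m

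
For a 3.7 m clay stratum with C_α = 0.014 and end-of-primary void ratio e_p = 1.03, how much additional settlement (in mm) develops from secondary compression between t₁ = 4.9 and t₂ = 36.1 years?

Secondary compression: S_s = C_α·H/(1+e_p)·log₁₀(t₂/t₁)
S_s = 0.014×3.7/(1+1.03)×log₁₀(36.1/4.9)
    = 0.02552 × 0.8673 = 0.02213 m

S_s ≈ 22.1 mm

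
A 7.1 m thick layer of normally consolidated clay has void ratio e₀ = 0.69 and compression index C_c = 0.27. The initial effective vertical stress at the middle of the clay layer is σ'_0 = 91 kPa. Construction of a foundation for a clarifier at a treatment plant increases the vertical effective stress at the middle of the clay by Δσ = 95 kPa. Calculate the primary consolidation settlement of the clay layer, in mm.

Final effective stress: σ'_f = σ'_0 + Δσ = 91 + 95 = 186 kPa.
Normally consolidated clay, so the full stress increment lies on the virgin compression line:
S_c = C_c·H/(1+e₀)·log₁₀(σ'_f/σ'_0) = 0.27×7.1/(1+0.69)×log₁₀(186/91)
    = 1.1343 × 0.31047 = 0.3522 m

S_c ≈ 352 mm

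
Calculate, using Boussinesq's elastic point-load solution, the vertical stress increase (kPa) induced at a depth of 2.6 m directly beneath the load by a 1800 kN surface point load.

Δσ_z ≈ 127 kPa

Boussinesq vertical stress below a point load on an elastic half-space:
Δσ_z = 3P/(2πz²) · [1 + (r/z)²]^(−5/2)
r/z = 0/2.6 = 0; [1+(r/z)²]^(−5/2) = 1.
Δσ_z = 3×1800/(2π×2.6²) × 1 = 127.14 × 1 = 127.1 kPa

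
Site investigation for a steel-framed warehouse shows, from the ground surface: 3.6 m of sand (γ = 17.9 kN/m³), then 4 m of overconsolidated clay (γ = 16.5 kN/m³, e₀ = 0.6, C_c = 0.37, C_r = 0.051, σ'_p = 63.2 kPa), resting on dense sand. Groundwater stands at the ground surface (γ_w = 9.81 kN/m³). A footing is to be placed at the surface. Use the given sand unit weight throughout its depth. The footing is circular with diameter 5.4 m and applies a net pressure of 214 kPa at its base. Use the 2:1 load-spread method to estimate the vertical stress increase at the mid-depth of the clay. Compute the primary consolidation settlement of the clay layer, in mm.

Mid-depth of clay below the ground surface: z = 3.6 + 4/2 = 5.6 m.
Total vertical stress at mid-clay: σ_v = 17.9×3.6 + 16.5×2 = 97.44 kPa.
Pore pressure: u = 9.81×(5.6 − 0) = 54.936 kPa.
Initial effective stress: σ'_0 = σ_v − u = 97.44 − 54.936 = 42.504 kPa.
Stress increase at mid-clay by the 2:1 spreading method:
Δσ ≈ qD²/(D+z)² = 214×5.4²/(5.4+5.6)² = 51.572 kPa
Final effective stress: σ'_f = 42.504 + 51.572 = 94.076 kPa.
σ'_f = 94.076 > σ'_p = 63.2 kPa, so the stress path crosses the preconsolidation pressure — recompression up to σ'_p, then virgin compression beyond:
S_c = H/(1+e₀)·[C_r·log₁₀(σ'_p/σ'_0) + C_c·log₁₀(σ'_f/σ'_p)]
    = 4/1.6 × [0.051×log₁₀(63.2/42.504) + 0.37×log₁₀(94.076/63.2)]
    = 2.5 × [0.0087867 + 0.063922] = 0.1818 m

S_c ≈ 182 mm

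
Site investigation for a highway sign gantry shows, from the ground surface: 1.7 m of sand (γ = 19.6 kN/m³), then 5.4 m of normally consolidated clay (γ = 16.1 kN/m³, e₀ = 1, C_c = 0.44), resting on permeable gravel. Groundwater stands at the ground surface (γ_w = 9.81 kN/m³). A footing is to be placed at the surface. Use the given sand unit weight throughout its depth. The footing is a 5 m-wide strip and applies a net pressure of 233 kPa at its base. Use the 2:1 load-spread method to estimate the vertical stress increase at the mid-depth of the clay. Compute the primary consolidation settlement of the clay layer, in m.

S_c ≈ 0.797 m

Mid-depth of clay below the ground surface: z = 1.7 + 5.4/2 = 4.4 m.
Total vertical stress at mid-clay: σ_v = 19.6×1.7 + 16.1×2.7 = 76.79 kPa.
Pore pressure: u = 9.81×(4.4 − 0) = 43.164 kPa.
Initial effective stress: σ'_0 = σ_v − u = 76.79 − 43.164 = 33.626 kPa.
Stress increase at mid-clay by the 2:1 spreading method:
Δσ = qB/(B+z) = 233×5/(5+4.4) = 123.94 kPa
Final effective stress: σ'_f = σ'_0 + Δσ = 33.626 + 123.94 = 157.57 kPa.
Normally consolidated clay, so the full stress increment lies on the virgin compression line:
S_c = C_c·H/(1+e₀)·log₁₀(σ'_f/σ'_0) = 0.44×5.4/(1+1)×log₁₀(157.57/33.626)
    = 1.188 × 0.6708 = 0.7969 m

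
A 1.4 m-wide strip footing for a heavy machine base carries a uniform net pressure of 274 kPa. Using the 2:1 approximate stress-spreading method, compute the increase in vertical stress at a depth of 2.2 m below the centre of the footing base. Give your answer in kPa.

By the 2:1 method the load spreads at 1 horizontal : 2 vertical, so at depth z the loaded area has grown by z in each plan dimension:
Δσ = qB/(B+z) = 274×1.4/(1.4+2.2) = 106.56 kPa

Δσ_z ≈ 107 kPa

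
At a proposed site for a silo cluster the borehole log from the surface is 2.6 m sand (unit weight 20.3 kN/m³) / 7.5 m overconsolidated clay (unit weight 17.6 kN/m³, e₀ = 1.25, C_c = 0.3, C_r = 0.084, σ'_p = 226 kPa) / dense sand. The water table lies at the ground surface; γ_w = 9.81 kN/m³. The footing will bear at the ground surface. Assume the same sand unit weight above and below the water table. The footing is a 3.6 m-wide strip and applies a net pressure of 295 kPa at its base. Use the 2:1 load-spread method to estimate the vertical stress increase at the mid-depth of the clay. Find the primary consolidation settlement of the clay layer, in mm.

Mid-depth of clay below the ground surface: z = 2.6 + 7.5/2 = 6.35 m.
Total vertical stress at mid-clay: σ_v = 20.3×2.6 + 17.6×3.75 = 118.78 kPa.
Pore pressure: u = 9.81×(6.35 − 0) = 62.294 kPa.
Initial effective stress: σ'_0 = σ_v − u = 118.78 − 62.294 = 56.486 kPa.
Stress increase at mid-clay by the 2:1 spreading method:
Δσ = qB/(B+z) = 295×3.6/(3.6+6.35) = 106.73 kPa
Final effective stress: σ'_f = 56.486 + 106.73 = 163.22 kPa.
σ'_f = 163.22 ≤ σ'_p = 226 kPa, so the clay remains overconsolidated and only the recompression index applies:
S_c = C_r·H/(1+e₀)·log₁₀(σ'_f/σ'_0) = 0.084×7.5/2.25×log₁₀(163.22/56.486)
    = 0.28 × 0.46083 = 0.129 m

S_c ≈ 129 mm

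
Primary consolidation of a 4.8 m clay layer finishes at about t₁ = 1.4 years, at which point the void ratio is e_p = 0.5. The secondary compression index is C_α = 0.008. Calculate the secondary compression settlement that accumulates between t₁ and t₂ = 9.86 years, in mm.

Secondary compression: S_s = C_α·H/(1+e_p)·log₁₀(t₂/t₁)
S_s = 0.008×4.8/(1+0.5)×log₁₀(9.86/1.4)
    = 0.0256 × 0.8477 = 0.0217 m

S_s ≈ 21.7 mm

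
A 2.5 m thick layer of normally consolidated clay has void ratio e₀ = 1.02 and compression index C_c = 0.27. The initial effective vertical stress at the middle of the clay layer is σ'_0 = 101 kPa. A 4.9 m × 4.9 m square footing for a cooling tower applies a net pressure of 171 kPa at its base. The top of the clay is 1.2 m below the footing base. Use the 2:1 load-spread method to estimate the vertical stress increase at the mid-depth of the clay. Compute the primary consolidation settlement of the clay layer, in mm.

Mid-depth of clay below the footing base: z = 1.2 + 2.5/2 = 2.45 m.
Stress increase at mid-clay by the 2:1 spreading method:
Δσ = qBL/((B+z)(L+z)) = 171×4.9×4.9/((4.9+2.45)(4.9+2.45)) = 76 kPa
Final effective stress: σ'_f = σ'_0 + Δσ = 101 + 76 = 177 kPa.
Normally consolidated clay, so the full stress increment lies on the virgin compression line:
S_c = C_c·H/(1+e₀)·log₁₀(σ'_f/σ'_0) = 0.27×2.5/(1+1.02)×log₁₀(177/101)
    = 0.33416 × 0.24365 = 0.08142 m

S_c ≈ 81.4 mm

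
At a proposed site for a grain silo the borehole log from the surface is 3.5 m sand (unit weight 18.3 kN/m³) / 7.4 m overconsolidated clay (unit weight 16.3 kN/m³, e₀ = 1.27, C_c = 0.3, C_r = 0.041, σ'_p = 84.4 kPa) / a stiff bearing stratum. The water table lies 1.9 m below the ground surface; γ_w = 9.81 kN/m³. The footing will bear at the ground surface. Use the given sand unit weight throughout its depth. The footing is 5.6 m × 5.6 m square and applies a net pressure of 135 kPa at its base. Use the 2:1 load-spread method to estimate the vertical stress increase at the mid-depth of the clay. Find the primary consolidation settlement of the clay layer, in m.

S_c ≈ 0.0733 m

Mid-depth of clay below the ground surface: z = 3.5 + 7.4/2 = 7.2 m.
Total vertical stress at mid-clay: σ_v = 18.3×3.5 + 16.3×3.7 = 124.36 kPa.
Pore pressure: u = 9.81×(7.2 − 1.9) = 51.993 kPa.
Initial effective stress: σ'_0 = σ_v − u = 124.36 − 51.993 = 72.367 kPa.
Stress increase at mid-clay by the 2:1 spreading method:
Δσ = qBL/((B+z)(L+z)) = 135×5.6×5.6/((5.6+7.2)(5.6+7.2)) = 25.84 kPa
Final effective stress: σ'_f = 72.367 + 25.84 = 98.207 kPa.
σ'_f = 98.207 > σ'_p = 84.4 kPa, so the stress path crosses the preconsolidation pressure — recompression up to σ'_p, then virgin compression beyond:
S_c = H/(1+e₀)·[C_r·log₁₀(σ'_p/σ'_0) + C_c·log₁₀(σ'_f/σ'_p)]
    = 7.4/2.27 × [0.041×log₁₀(84.4/72.367) + 0.3×log₁₀(98.207/84.4)]
    = 3.2599 × [0.0027389 + 0.01974] = 0.07328 m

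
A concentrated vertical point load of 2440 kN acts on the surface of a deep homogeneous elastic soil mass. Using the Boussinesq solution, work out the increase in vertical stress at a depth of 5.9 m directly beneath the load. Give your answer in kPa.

Δσ_z ≈ 33.5 kPa

Boussinesq vertical stress below a point load on an elastic half-space:
Δσ_z = 3P/(2πz²) · [1 + (r/z)²]^(−5/2)
r/z = 0/5.9 = 0; [1+(r/z)²]^(−5/2) = 1.
Δσ_z = 3×2440/(2π×5.9²) × 1 = 33.468 × 1 = 33.47 kPa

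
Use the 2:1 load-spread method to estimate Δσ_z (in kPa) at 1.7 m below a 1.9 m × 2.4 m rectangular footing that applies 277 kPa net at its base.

Δσ_z ≈ 85.6 kPa

By the 2:1 method the load spreads at 1 horizontal : 2 vertical, so at depth z the loaded area has grown by z in each plan dimension:
Δσ = qBL/((B+z)(L+z)) = 277×1.9×2.4/((1.9+1.7)(2.4+1.7)) = 85.577 kPa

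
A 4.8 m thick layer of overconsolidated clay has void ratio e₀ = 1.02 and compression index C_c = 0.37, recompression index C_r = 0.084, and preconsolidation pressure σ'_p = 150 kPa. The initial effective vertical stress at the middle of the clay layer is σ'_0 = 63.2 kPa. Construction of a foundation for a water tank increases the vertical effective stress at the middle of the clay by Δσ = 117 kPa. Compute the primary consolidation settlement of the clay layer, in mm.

S_c ≈ 145 mm

Final effective stress: σ'_f = 63.2 + 117 = 180.2 kPa.
σ'_f = 180.2 > σ'_p = 150 kPa, so the stress path crosses the preconsolidation pressure — recompression up to σ'_p, then virgin compression beyond:
S_c = H/(1+e₀)·[C_r·log₁₀(σ'_p/σ'_0) + C_c·log₁₀(σ'_f/σ'_p)]
    = 4.8/2.02 × [0.084×log₁₀(150/63.2) + 0.37×log₁₀(180.2/150)]
    = 2.3762 × [0.031531 + 0.029476] = 0.145 m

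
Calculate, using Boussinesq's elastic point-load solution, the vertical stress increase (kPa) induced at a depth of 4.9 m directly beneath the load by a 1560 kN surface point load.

Δσ_z ≈ 31 kPa

Boussinesq vertical stress below a point load on an elastic half-space:
Δσ_z = 3P/(2πz²) · [1 + (r/z)²]^(−5/2)
r/z = 0/4.9 = 0; [1+(r/z)²]^(−5/2) = 1.
Δσ_z = 3×1560/(2π×4.9²) × 1 = 31.022 × 1 = 31.02 kPa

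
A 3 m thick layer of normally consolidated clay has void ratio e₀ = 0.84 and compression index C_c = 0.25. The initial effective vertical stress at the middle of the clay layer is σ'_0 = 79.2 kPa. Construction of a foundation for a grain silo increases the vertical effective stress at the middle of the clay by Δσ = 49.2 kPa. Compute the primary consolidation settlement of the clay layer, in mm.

S_c ≈ 85.5 mm

Final effective stress: σ'_f = σ'_0 + Δσ = 79.2 + 49.2 = 128.4 kPa.
Normally consolidated clay, so the full stress increment lies on the virgin compression line:
S_c = C_c·H/(1+e₀)·log₁₀(σ'_f/σ'_0) = 0.25×3/(1+0.84)×log₁₀(128.4/79.2)
    = 0.40761 × 0.20984 = 0.08553 m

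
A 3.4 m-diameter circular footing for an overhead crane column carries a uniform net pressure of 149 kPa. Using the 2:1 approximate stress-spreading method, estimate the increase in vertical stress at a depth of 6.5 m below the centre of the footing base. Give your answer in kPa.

Δσ_z ≈ 17.6 kPa

By the 2:1 method the load spreads at 1 horizontal : 2 vertical, so at depth z the loaded area has grown by z in each plan dimension:
Δσ ≈ qD²/(D+z)² = 149×3.4²/(3.4+6.5)² = 17.574 kPa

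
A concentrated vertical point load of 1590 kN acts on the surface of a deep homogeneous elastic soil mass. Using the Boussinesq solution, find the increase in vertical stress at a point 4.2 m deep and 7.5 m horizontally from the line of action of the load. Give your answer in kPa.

Δσ_z ≈ 1.2 kPa

Boussinesq vertical stress below a point load on an elastic half-space:
Δσ_z = 3P/(2πz²) · [1 + (r/z)²]^(−5/2)
r/z = 7.5/4.2 = 1.7857; [1+(r/z)²]^(−5/2) = 0.027847.
Δσ_z = 3×1590/(2π×4.2²) × 0.027847 = 43.037 × 0.027847 = 1.198 kPa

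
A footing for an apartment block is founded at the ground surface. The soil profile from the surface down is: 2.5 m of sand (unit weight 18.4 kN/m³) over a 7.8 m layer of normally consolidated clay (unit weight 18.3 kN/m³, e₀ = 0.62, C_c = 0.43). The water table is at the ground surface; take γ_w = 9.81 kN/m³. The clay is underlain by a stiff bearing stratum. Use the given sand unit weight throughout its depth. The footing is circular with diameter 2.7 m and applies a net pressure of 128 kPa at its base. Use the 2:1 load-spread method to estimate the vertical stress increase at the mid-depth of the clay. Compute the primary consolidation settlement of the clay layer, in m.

Mid-depth of clay below the ground surface: z = 2.5 + 7.8/2 = 6.4 m.
Total vertical stress at mid-clay: σ_v = 18.4×2.5 + 18.3×3.9 = 117.37 kPa.
Pore pressure: u = 9.81×(6.4 − 0) = 62.784 kPa.
Initial effective stress: σ'_0 = σ_v − u = 117.37 − 62.784 = 54.586 kPa.
Stress increase at mid-clay by the 2:1 spreading method:
Δσ ≈ qD²/(D+z)² = 128×2.7²/(2.7+6.4)² = 11.268 kPa
Final effective stress: σ'_f = σ'_0 + Δσ = 54.586 + 11.268 = 65.854 kPa.
Normally consolidated clay, so the full stress increment lies on the virgin compression line:
S_c = C_c·H/(1+e₀)·log₁₀(σ'_f/σ'_0) = 0.43×7.8/(1+0.62)×log₁₀(65.854/54.586)
    = 2.0704 × 0.081501 = 0.1687 m

S_c ≈ 0.169 m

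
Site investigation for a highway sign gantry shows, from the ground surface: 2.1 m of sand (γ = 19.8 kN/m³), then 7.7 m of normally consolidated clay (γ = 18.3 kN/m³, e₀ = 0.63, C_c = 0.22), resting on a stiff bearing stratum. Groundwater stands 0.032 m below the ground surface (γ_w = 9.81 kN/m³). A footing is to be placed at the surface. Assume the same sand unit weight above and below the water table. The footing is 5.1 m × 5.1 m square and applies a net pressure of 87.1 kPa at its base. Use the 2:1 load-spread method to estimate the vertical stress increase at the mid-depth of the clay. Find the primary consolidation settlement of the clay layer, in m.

S_c ≈ 0.133 m

Mid-depth of clay below the ground surface: z = 2.1 + 7.7/2 = 5.95 m.
Total vertical stress at mid-clay: σ_v = 19.8×2.1 + 18.3×3.85 = 112.03 kPa.
Pore pressure: u = 9.81×(5.95 − 0.032) = 58.056 kPa.
Initial effective stress: σ'_0 = σ_v − u = 112.03 − 58.056 = 53.974 kPa.
Stress increase at mid-clay by the 2:1 spreading method:
Δσ = qBL/((B+z)(L+z)) = 87.1×5.1×5.1/((5.1+5.95)(5.1+5.95)) = 18.554 kPa
Final effective stress: σ'_f = σ'_0 + Δσ = 53.974 + 18.554 = 72.528 kPa.
Normally consolidated clay, so the full stress increment lies on the virgin compression line:
S_c = C_c·H/(1+e₀)·log₁₀(σ'_f/σ'_0) = 0.22×7.7/(1+0.63)×log₁₀(72.528/53.974)
    = 1.0393 × 0.12832 = 0.1334 m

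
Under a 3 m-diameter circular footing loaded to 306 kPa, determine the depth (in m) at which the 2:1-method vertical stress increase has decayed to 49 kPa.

2:1 spreading — at depth z the loaded area has grown by z in each plan dimension:
qD²/(D+z)² = Δσ_z ⇒ z = D(√(q/Δσ_z) − 1) = 3×(√(306/49) − 1) = 4.497 m

z ≈ 4.5 m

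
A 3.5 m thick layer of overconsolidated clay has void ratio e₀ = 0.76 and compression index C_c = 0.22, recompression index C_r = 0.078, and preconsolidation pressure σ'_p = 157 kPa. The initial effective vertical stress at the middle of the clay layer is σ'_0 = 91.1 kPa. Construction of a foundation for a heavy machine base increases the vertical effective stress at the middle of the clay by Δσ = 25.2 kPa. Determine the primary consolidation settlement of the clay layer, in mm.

Final effective stress: σ'_f = 91.1 + 25.2 = 116.3 kPa.
σ'_f = 116.3 ≤ σ'_p = 157 kPa, so the clay remains overconsolidated and only the recompression index applies:
S_c = C_r·H/(1+e₀)·log₁₀(σ'_f/σ'_0) = 0.078×3.5/1.76×log₁₀(116.3/91.1)
    = 0.15511 × 0.10606 = 0.01645 m

S_c ≈ 16.5 mm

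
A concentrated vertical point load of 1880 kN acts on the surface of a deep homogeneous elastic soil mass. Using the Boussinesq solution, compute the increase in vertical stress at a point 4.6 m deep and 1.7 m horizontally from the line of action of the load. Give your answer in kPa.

Δσ_z ≈ 30.8 kPa

Boussinesq vertical stress below a point load on an elastic half-space:
Δσ_z = 3P/(2πz²) · [1 + (r/z)²]^(−5/2)
r/z = 1.7/4.6 = 0.36957; [1+(r/z)²]^(−5/2) = 0.72611.
Δσ_z = 3×1880/(2π×4.6²) × 0.72611 = 42.421 × 0.72611 = 30.8 kPa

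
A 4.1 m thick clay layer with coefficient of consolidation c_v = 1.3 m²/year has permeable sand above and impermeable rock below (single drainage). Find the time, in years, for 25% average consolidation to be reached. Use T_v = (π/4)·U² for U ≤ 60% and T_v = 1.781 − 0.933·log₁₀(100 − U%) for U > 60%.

Drainage path length: H_d = H = 4.1 m (single drainage).
U ≤ 60%: T_v = (π/4)·U² = (π/4)×0.25² = 0.049087.
t = T_v·H_d²/c_v = 0.049087×4.1²/1.3 = 0.6347 years.

t ≈ 0.635 years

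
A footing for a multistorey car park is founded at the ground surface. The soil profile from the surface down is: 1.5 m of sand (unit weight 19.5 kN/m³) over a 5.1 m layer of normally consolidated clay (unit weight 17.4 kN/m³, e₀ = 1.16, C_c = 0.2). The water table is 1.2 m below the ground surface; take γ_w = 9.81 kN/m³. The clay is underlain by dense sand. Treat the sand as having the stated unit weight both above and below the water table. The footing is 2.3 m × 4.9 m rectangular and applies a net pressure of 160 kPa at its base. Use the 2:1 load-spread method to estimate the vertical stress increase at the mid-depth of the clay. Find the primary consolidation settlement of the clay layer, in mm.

S_c ≈ 108 mm

Mid-depth of clay below the ground surface: z = 1.5 + 5.1/2 = 4.05 m.
Total vertical stress at mid-clay: σ_v = 19.5×1.5 + 17.4×2.55 = 73.62 kPa.
Pore pressure: u = 9.81×(4.05 − 1.2) = 27.959 kPa.
Initial effective stress: σ'_0 = σ_v − u = 73.62 − 27.959 = 45.661 kPa.
Stress increase at mid-clay by the 2:1 spreading method:
Δσ = qBL/((B+z)(L+z)) = 160×2.3×4.9/((2.3+4.05)(4.9+4.05)) = 31.728 kPa
Final effective stress: σ'_f = σ'_0 + Δσ = 45.661 + 31.728 = 77.389 kPa.
Normally consolidated clay, so the full stress increment lies on the virgin compression line:
S_c = C_c·H/(1+e₀)·log₁₀(σ'_f/σ'_0) = 0.2×5.1/(1+1.16)×log₁₀(77.389/45.661)
    = 0.47222 × 0.22913 = 0.1082 m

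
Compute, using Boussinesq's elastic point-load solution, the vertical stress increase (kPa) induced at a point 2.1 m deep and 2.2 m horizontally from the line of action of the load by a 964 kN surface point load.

Boussinesq vertical stress below a point load on an elastic half-space:
Δσ_z = 3P/(2πz²) · [1 + (r/z)²]^(−5/2)
r/z = 2.2/2.1 = 1.0476; [1+(r/z)²]^(−5/2) = 0.15694.
Δσ_z = 3×964/(2π×2.1²) × 0.15694 = 104.37 × 0.15694 = 16.38 kPa

Δσ_z ≈ 16.4 kPa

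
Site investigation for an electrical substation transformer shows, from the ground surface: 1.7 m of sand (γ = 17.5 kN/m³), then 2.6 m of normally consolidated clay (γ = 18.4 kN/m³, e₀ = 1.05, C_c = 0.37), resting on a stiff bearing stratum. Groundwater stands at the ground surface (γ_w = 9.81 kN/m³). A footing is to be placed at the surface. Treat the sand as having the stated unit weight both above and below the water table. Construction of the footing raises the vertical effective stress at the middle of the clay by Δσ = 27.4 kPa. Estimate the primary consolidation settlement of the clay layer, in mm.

S_c ≈ 154 mm

Mid-depth of clay below the ground surface: z = 1.7 + 2.6/2 = 3 m.
Total vertical stress at mid-clay: σ_v = 17.5×1.7 + 18.4×1.3 = 53.67 kPa.
Pore pressure: u = 9.81×(3 − 0) = 29.43 kPa.
Initial effective stress: σ'_0 = σ_v − u = 53.67 − 29.43 = 24.24 kPa.
Final effective stress: σ'_f = σ'_0 + Δσ = 24.24 + 27.4 = 51.64 kPa.
Normally consolidated clay, so the full stress increment lies on the virgin compression line:
S_c = C_c·H/(1+e₀)·log₁₀(σ'_f/σ'_0) = 0.37×2.6/(1+1.05)×log₁₀(51.64/24.24)
    = 0.46927 × 0.32845 = 0.1541 m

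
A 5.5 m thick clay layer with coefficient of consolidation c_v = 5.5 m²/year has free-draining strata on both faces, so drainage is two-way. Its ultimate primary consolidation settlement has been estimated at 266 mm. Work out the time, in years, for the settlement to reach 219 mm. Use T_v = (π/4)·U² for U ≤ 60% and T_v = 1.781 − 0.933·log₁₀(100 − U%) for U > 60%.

t ≈ 0.849 years

Drainage path length: H_d = H/2 = 2.75 m (double drainage).
U = S(t)/S_ult = 219/266 = 0.8233.
U > 60%: T_v = 1.781 − 0.933·log₁₀(100 − 82.331) = 0.61735.
t = T_v·H_d²/c_v = 0.61735×2.75²/5.5 = 0.8489 years.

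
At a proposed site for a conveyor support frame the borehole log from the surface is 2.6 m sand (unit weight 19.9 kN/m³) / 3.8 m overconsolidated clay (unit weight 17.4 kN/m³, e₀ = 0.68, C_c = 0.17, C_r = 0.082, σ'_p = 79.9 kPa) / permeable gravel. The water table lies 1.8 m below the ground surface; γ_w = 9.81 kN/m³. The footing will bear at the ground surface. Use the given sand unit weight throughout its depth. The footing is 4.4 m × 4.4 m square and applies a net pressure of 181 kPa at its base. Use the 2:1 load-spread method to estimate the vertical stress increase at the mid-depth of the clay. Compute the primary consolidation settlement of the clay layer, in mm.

Mid-depth of clay below the ground surface: z = 2.6 + 3.8/2 = 4.5 m.
Total vertical stress at mid-clay: σ_v = 19.9×2.6 + 17.4×1.9 = 84.8 kPa.
Pore pressure: u = 9.81×(4.5 − 1.8) = 26.487 kPa.
Initial effective stress: σ'_0 = σ_v − u = 84.8 − 26.487 = 58.313 kPa.
Stress increase at mid-clay by the 2:1 spreading method:
Δσ = qBL/((B+z)(L+z)) = 181×4.4×4.4/((4.4+4.5)(4.4+4.5)) = 44.239 kPa
Final effective stress: σ'_f = 58.313 + 44.239 = 102.55 kPa.
σ'_f = 102.55 > σ'_p = 79.9 kPa, so the stress path crosses the preconsolidation pressure — recompression up to σ'_p, then virgin compression beyond:
S_c = H/(1+e₀)·[C_r·log₁₀(σ'_p/σ'_0) + C_c·log₁₀(σ'_f/σ'_p)]
    = 3.8/1.68 × [0.082×log₁₀(79.9/58.313) + 0.17×log₁₀(102.55/79.9)]
    = 2.2619 × [0.011216 + 0.018426] = 0.06705 m

S_c ≈ 67 mm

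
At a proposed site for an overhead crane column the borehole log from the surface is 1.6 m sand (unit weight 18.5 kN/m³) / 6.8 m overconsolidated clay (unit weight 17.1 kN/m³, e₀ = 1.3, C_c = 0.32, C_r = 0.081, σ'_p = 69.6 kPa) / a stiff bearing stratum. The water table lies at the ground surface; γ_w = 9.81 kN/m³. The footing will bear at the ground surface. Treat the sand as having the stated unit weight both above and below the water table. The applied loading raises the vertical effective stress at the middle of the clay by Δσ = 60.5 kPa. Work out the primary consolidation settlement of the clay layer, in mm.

S_c ≈ 207 mm

Mid-depth of clay below the ground surface: z = 1.6 + 6.8/2 = 5 m.
Total vertical stress at mid-clay: σ_v = 18.5×1.6 + 17.1×3.4 = 87.74 kPa.
Pore pressure: u = 9.81×(5 − 0) = 49.05 kPa.
Initial effective stress: σ'_0 = σ_v − u = 87.74 − 49.05 = 38.69 kPa.
Final effective stress: σ'_f = 38.69 + 60.5 = 99.19 kPa.
σ'_f = 99.19 > σ'_p = 69.6 kPa, so the stress path crosses the preconsolidation pressure — recompression up to σ'_p, then virgin compression beyond:
S_c = H/(1+e₀)·[C_r·log₁₀(σ'_p/σ'_0) + C_c·log₁₀(σ'_f/σ'_p)]
    = 6.8/2.3 × [0.081×log₁₀(69.6/38.69) + 0.32×log₁₀(99.19/69.6)]
    = 2.9565 × [0.020656 + 0.049235] = 0.2066 m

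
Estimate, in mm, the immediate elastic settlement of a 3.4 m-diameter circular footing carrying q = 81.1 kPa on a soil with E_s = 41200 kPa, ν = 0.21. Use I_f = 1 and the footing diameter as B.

S_e ≈ 6.4 mm

Immediate (elastic) settlement: S_e = q·B·(1−ν²)/E_s · I_f.
S_e = 81.1 × 3.4 × (1 − 0.21²) / 41200 × 1
    = 81.1 × 3.4 × 0.9559 / 41200 × 1
    = 0.006398 m = 6.398 mm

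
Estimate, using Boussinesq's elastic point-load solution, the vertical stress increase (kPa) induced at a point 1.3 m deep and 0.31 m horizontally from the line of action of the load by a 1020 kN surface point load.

Boussinesq vertical stress below a point load on an elastic half-space:
Δσ_z = 3P/(2πz²) · [1 + (r/z)²]^(−5/2)
r/z = 0.31/1.3 = 0.23846; [1+(r/z)²]^(−5/2) = 0.87087.
Δσ_z = 3×1020/(2π×1.3²) × 0.87087 = 288.17 × 0.87087 = 251 kPa

Δσ_z ≈ 251 kPa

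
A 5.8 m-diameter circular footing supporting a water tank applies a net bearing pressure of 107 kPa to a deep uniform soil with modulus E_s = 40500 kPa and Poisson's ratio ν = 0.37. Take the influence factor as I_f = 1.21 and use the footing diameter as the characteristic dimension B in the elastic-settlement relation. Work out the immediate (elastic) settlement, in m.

S_e ≈ 0.016 m

Immediate (elastic) settlement: S_e = q·B·(1−ν²)/E_s · I_f.
S_e = 107 × 5.8 × (1 − 0.37²) / 40500 × 1.21
    = 107 × 5.8 × 0.8631 / 40500 × 1.21
    = 0.016 m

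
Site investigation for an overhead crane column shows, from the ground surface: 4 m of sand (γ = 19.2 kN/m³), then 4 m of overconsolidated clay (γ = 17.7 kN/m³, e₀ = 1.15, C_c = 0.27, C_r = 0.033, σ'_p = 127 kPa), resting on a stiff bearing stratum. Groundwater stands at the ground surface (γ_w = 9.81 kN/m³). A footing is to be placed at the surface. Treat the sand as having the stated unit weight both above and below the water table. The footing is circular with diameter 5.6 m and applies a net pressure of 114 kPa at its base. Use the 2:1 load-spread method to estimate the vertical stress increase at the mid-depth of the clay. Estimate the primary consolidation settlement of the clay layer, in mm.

Mid-depth of clay below the ground surface: z = 4 + 4/2 = 6 m.
Total vertical stress at mid-clay: σ_v = 19.2×4 + 17.7×2 = 112.2 kPa.
Pore pressure: u = 9.81×(6 − 0) = 58.86 kPa.
Initial effective stress: σ'_0 = σ_v − u = 112.2 − 58.86 = 53.34 kPa.
Stress increase at mid-clay by the 2:1 spreading method:
Δσ ≈ qD²/(D+z)² = 114×5.6²/(5.6+6)² = 26.568 kPa
Final effective stress: σ'_f = 53.34 + 26.568 = 79.908 kPa.
σ'_f = 79.908 ≤ σ'_p = 127 kPa, so the clay remains overconsolidated and only the recompression index applies:
S_c = C_r·H/(1+e₀)·log₁₀(σ'_f/σ'_0) = 0.033×4/2.15×log₁₀(79.908/53.34)
    = 0.061397 × 0.17554 = 0.01078 m

S_c ≈ 10.8 mm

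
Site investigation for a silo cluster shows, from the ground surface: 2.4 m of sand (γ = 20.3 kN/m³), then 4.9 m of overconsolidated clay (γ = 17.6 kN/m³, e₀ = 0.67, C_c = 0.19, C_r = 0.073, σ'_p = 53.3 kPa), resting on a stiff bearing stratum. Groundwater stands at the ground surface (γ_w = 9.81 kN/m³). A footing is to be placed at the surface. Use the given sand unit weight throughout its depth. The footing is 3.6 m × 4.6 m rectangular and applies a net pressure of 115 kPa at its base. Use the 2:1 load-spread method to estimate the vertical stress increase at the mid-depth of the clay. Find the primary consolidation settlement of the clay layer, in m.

S_c ≈ 0.0766 m

Mid-depth of clay below the ground surface: z = 2.4 + 4.9/2 = 4.85 m.
Total vertical stress at mid-clay: σ_v = 20.3×2.4 + 17.6×2.45 = 91.84 kPa.
Pore pressure: u = 9.81×(4.85 − 0) = 47.578 kPa.
Initial effective stress: σ'_0 = σ_v − u = 91.84 − 47.578 = 44.262 kPa.
Stress increase at mid-clay by the 2:1 spreading method:
Δσ = qBL/((B+z)(L+z)) = 115×3.6×4.6/((3.6+4.85)(4.6+4.85)) = 23.849 kPa
Final effective stress: σ'_f = 44.262 + 23.849 = 68.111 kPa.
σ'_f = 68.111 > σ'_p = 53.3 kPa, so the stress path crosses the preconsolidation pressure — recompression up to σ'_p, then virgin compression beyond:
S_c = H/(1+e₀)·[C_r·log₁₀(σ'_p/σ'_0) + C_c·log₁₀(σ'_f/σ'_p)]
    = 4.9/1.67 × [0.073×log₁₀(53.3/44.262) + 0.19×log₁₀(68.111/53.3)]
    = 2.9341 × [0.0058908 + 0.020233] = 0.07665 m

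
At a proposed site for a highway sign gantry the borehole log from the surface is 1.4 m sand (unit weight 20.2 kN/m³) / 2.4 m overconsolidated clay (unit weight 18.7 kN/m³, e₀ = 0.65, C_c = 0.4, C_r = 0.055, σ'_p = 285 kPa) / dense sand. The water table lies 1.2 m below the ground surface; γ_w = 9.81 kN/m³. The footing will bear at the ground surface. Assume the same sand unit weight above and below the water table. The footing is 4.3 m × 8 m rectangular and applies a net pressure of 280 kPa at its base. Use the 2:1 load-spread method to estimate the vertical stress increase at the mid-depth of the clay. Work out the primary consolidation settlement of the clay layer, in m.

S_c ≈ 0.0527 m

Mid-depth of clay below the ground surface: z = 1.4 + 2.4/2 = 2.6 m.
Total vertical stress at mid-clay: σ_v = 20.2×1.4 + 18.7×1.2 = 50.72 kPa.
Pore pressure: u = 9.81×(2.6 − 1.2) = 13.734 kPa.
Initial effective stress: σ'_0 = σ_v − u = 50.72 − 13.734 = 36.986 kPa.
Stress increase at mid-clay by the 2:1 spreading method:
Δσ = qBL/((B+z)(L+z)) = 280×4.3×8/((4.3+2.6)(8+2.6)) = 131.69 kPa
Final effective stress: σ'_f = 36.986 + 131.69 = 168.68 kPa.
σ'_f = 168.68 ≤ σ'_p = 285 kPa, so the clay remains overconsolidated and only the recompression index applies:
S_c = C_r·H/(1+e₀)·log₁₀(σ'_f/σ'_0) = 0.055×2.4/1.65×log₁₀(168.68/36.986)
    = 0.079997 × 0.65903 = 0.05272 m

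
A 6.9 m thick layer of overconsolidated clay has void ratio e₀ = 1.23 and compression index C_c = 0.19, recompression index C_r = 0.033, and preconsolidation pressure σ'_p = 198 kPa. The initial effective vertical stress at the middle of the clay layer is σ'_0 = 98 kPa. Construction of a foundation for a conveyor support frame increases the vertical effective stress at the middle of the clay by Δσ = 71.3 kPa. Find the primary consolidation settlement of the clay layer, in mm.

S_c ≈ 24.2 mm

Final effective stress: σ'_f = 98 + 71.3 = 169.3 kPa.
σ'_f = 169.3 ≤ σ'_p = 198 kPa, so the clay remains overconsolidated and only the recompression index applies:
S_c = C_r·H/(1+e₀)·log₁₀(σ'_f/σ'_0) = 0.033×6.9/2.23×log₁₀(169.3/98)
    = 0.10211 × 0.23743 = 0.02424 m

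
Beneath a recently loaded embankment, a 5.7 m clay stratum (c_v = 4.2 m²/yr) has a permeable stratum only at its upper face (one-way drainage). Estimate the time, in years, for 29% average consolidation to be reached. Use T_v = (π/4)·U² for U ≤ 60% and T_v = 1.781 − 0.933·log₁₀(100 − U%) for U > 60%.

Drainage path length: H_d = H = 5.7 m (single drainage).
U ≤ 60%: T_v = (π/4)·U² = (π/4)×0.29² = 0.066052.
t = T_v·H_d²/c_v = 0.066052×5.7²/4.2 = 0.511 years.

t ≈ 0.511 years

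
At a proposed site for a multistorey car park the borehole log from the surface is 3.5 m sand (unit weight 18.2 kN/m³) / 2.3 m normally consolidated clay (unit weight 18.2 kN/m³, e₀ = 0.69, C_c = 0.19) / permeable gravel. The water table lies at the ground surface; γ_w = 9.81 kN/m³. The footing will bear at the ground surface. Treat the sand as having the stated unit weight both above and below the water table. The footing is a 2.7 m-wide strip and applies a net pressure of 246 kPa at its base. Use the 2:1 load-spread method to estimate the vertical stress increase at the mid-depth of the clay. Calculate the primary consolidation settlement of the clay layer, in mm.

Mid-depth of clay below the ground surface: z = 3.5 + 2.3/2 = 4.65 m.
Total vertical stress at mid-clay: σ_v = 18.2×3.5 + 18.2×1.15 = 84.63 kPa.
Pore pressure: u = 9.81×(4.65 − 0) = 45.617 kPa.
Initial effective stress: σ'_0 = σ_v − u = 84.63 − 45.617 = 39.013 kPa.
Stress increase at mid-clay by the 2:1 spreading method:
Δσ = qB/(B+z) = 246×2.7/(2.7+4.65) = 90.367 kPa
Final effective stress: σ'_f = σ'_0 + Δσ = 39.013 + 90.367 = 129.38 kPa.
Normally consolidated clay, so the full stress increment lies on the virgin compression line:
S_c = C_c·H/(1+e₀)·log₁₀(σ'_f/σ'_0) = 0.19×2.3/(1+0.69)×log₁₀(129.38/39.013)
    = 0.25858 × 0.52066 = 0.1346 m

S_c ≈ 135 mm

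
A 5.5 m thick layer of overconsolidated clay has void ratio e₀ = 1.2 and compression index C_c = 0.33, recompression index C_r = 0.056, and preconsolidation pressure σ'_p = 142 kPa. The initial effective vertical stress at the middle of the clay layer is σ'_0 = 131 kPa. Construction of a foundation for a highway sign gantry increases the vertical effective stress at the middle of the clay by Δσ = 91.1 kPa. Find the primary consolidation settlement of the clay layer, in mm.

Final effective stress: σ'_f = 131 + 91.1 = 222.1 kPa.
σ'_f = 222.1 > σ'_p = 142 kPa, so the stress path crosses the preconsolidation pressure — recompression up to σ'_p, then virgin compression beyond:
S_c = H/(1+e₀)·[C_r·log₁₀(σ'_p/σ'_0) + C_c·log₁₀(σ'_f/σ'_p)]
    = 5.5/2.2 × [0.056×log₁₀(142/131) + 0.33×log₁₀(222.1/142)]
    = 2.5 × [0.001961 + 0.064106] = 0.1652 m

S_c ≈ 165 mm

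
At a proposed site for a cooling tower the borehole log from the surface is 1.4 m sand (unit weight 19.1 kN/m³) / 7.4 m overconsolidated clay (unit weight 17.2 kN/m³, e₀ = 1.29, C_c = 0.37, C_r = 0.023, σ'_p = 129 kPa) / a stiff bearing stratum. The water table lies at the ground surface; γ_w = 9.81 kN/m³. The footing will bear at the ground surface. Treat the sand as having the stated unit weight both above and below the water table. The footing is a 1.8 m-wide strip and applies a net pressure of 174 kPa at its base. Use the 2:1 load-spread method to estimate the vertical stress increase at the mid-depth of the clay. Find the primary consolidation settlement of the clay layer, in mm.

S_c ≈ 24.3 mm

Mid-depth of clay below the ground surface: z = 1.4 + 7.4/2 = 5.1 m.
Total vertical stress at mid-clay: σ_v = 19.1×1.4 + 17.2×3.7 = 90.38 kPa.
Pore pressure: u = 9.81×(5.1 − 0) = 50.031 kPa.
Initial effective stress: σ'_0 = σ_v − u = 90.38 − 50.031 = 40.349 kPa.
Stress increase at mid-clay by the 2:1 spreading method:
Δσ = qB/(B+z) = 174×1.8/(1.8+5.1) = 45.391 kPa
Final effective stress: σ'_f = 40.349 + 45.391 = 85.74 kPa.
σ'_f = 85.74 ≤ σ'_p = 129 kPa, so the clay remains overconsolidated and only the recompression index applies:
S_c = C_r·H/(1+e₀)·log₁₀(σ'_f/σ'_0) = 0.023×7.4/2.29×log₁₀(85.74/40.349)
    = 0.074322 × 0.32735 = 0.02433 m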